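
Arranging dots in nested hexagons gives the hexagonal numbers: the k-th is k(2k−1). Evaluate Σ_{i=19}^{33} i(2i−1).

20450

Σ i(2i−1) = 2Σi² − Σi over i = 19..33.
Σi = 561 − 171 = 390 and Σi² = 12529 − 2109 = 10420.
2·10420 − 1·390 = 20450.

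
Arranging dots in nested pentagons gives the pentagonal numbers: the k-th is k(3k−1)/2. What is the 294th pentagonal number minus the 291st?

294·(3·294 − 1)/2 = 129507 and 291·(3·291 − 1)/2 = 126876.
Difference: 129507 − 126876 = 2631.

2631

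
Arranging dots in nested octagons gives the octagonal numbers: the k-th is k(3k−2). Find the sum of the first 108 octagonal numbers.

1265490

Σ i(3i−2) = 3Σi² − 2Σi over i = 1..108.
Σi = 5886 and Σi² = 425754.
3·425754 − 2·5886 = 1265490.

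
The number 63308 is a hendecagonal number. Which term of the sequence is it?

Set n(9n−7)/2 = 63308, giving 9n² − 7n − 126616 = 0.
The discriminant is 49 + 72·63308 = 4558225, and √4558225 = 2135.
So n = (7 + 2135) / 18 = 2142/18 = 119.

119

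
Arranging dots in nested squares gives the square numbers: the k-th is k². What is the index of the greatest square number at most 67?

8

Solve n² ≤ 67 for integer n.
n = 8 gives 64 ≤ 67, while n = 9 gives 81 > 67; so the answer is index 8.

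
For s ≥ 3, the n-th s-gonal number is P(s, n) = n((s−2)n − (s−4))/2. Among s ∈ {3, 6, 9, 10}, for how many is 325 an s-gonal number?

s = 3: P(3, 25) = 325. ✓
s = 6: P(6, 13) = 325. ✓
s = 9: P(9, 10) = 325. ✓
s = 10: P(10, 9) = 297 and P(10, 10) = 370; 325 is not s-gonal.
Hits: s ∈ {3, 6, 9} → 3.

3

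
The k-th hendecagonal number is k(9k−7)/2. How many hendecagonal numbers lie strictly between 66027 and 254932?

The n-th hendecagonal number is n(9n−7)/2.
Smallest index with value > 66027: n = 122 (giving 66551).
Largest index with value < 254932: n = 238 (giving 254065).
Indices 122 through 238: 117 terms.

117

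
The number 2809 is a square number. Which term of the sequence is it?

53

We need n² = 2809, so n = √2809 = 53.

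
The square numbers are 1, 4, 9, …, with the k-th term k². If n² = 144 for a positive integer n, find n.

12

We need n² = 144, so n = √144 = 12.
Check: 12² = 144. ✓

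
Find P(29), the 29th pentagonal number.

1247

The 29th pentagonal number is n(3n−1)/2 with n = 29.
29·(3·29 − 1)/2 = 29·86/2 = 29·43 = 1247.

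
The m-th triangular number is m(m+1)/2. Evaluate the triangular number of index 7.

28

7·8/2 = 56/2 = 28.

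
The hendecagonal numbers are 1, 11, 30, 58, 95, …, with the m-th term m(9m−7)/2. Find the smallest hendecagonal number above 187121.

Solve n(9n−7)/2 > 187121 for integer n.
The largest n with value ≤ 187121 is 204 (since 186558 ≤ 187121 < 188395), so the first above is n = 205, value 188395.

188395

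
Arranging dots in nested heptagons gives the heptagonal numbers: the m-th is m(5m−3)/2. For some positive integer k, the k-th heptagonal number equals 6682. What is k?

Set n(5n−3)/2 = 6682, giving 5n² − 3n − 13364 = 0.
The discriminant is 9 + 40·6682 = 267289, and √267289 = 517.
So n = (3 + 517) / 10 = 520/10 = 52.
Check: 52·(5·52 − 3)/2 = 6682. ✓

52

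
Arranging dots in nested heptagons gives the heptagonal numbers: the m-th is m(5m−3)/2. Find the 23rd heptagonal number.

The 23rd heptagonal number is n(5n−3)/2 with n = 23.
23·(5·23 − 3)/2 = 23·112/2 = 23·56 = 1288.

1288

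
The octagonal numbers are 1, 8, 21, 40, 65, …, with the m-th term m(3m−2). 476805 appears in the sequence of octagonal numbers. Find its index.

399

Set n(3n−2) = 476805, giving 3n² − 2n − 476805 = 0.
So n = (2 + 2392) / 6 = 2394/6 = 399.
Check: 399·(3·399 − 2) = 476805. ✓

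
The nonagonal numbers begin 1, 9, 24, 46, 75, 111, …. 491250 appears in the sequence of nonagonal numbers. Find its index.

375

Set n(7n−5)/2 = 491250, giving 7n² − 5n − 982500 = 0.
So n = (5 + 5245) / 14 = 5250/14 = 375.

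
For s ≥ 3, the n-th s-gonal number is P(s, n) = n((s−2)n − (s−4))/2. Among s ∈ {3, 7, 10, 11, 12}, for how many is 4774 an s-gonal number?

s = 3: P(3, 97) = 4753 and P(3, 98) = 4851; 4774 is not s-gonal.
s = 7: P(7, 44) = 4774. ✓
s = 10: P(10, 34) = 4522 and P(10, 35) = 4795; 4774 is not s-gonal.
s = 11: P(11, 32) = 4496 and P(11, 33) = 4785; 4774 is not s-gonal.
s = 12: P(12, 31) = 4681 and P(12, 32) = 4992; 4774 is not s-gonal.
Hits: s ∈ {7} → 1.

1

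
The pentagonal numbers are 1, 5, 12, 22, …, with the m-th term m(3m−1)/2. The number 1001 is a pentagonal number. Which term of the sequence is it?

26

Set n(3n−1)/2 = 1001, giving 3n² − n − 2002 = 0.
So n = (1 + 155) / 6 = 156/6 = 26.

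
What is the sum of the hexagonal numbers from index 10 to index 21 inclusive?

Σ i(2i−1) = 2Σi² − Σi over i = 10..21.
Σi = 231 − 45 = 186 and Σi² = 3311 − 285 = 3026.
2·3026 − 1·186 = 5866.

5866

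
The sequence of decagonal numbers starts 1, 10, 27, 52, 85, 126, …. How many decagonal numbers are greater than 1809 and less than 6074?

The n-th decagonal number is n(4n−3).
Smallest index with value > 1809: n = 22 (giving 1870).
Largest index with value < 6074: n = 39 (giving 5967).
Indices 22 through 39: 18 terms.

18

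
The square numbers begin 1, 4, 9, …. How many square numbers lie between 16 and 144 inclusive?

The n-th square number is n².
Smallest index with value ≥ 16: n = 4 (giving 16).
Largest index with value ≤ 144: n = 12 (giving 144).
Indices 4 through 12: 9 terms.

9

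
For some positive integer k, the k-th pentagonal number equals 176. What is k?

Set n(3n−1)/2 = 176, giving 3n² − n − 352 = 0.
The discriminant is 1 + 24·176 = 4225, and √4225 = 65.
So n = (1 + 65) / 6 = 66/6 = 11.

11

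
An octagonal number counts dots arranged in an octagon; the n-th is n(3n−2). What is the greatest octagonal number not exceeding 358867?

358456

Solve n(3n−2) ≤ 358867 for integer n.
n = 346 gives 358456 ≤ 358867, while n = 347 gives 360533 > 358867; so the answer is 358456.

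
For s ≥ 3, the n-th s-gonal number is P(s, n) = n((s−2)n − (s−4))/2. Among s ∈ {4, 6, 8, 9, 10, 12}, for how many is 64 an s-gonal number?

s = 4: P(4, 8) = 64. ✓
s = 6: P(6, 5) = 45 and P(6, 6) = 66; 64 is not s-gonal.
s = 8: P(8, 4) = 40 and P(8, 5) = 65; 64 is not s-gonal.
s = 9: P(9, 4) = 46 and P(9, 5) = 75; 64 is not s-gonal.
s = 10: P(10, 4) = 52 and P(10, 5) = 85; 64 is not s-gonal.
s = 12: P(12, 4) = 64. ✓
Hits: s ∈ {4, 12} → 2.

2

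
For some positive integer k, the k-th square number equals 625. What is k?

25

We need n² = 625, so n = √625 = 25.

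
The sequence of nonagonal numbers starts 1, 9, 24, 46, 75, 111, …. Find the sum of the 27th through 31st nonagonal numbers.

Σ i(7i−5)/2 = (7Σi² − 5Σi) / 2 over i = 27..31.
Σi = 496 − 351 = 145 and Σi² = 10416 − 6201 = 4215.
(7·4215 − 5·145) / 2 = 28780/2 = 14390.

14390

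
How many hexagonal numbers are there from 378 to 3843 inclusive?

The n-th hexagonal number is n(2n−1).
Smallest index with value ≥ 378: n = 14 (giving 378).
Largest index with value ≤ 3843: n = 44 (giving 3828).
Indices 14 through 44: 31 terms.

31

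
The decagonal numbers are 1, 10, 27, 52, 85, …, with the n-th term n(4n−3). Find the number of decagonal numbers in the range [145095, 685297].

224

The n-th decagonal number is n(4n−3).
Smallest index with value ≥ 145095: n = 191 (giving 145351).
Largest index with value ≤ 685297: n = 414 (giving 684342).
Indices 191 through 414: 224 terms.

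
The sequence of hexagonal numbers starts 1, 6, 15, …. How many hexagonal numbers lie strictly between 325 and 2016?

The n-th hexagonal number is n(2n−1).
Smallest index with value > 325: n = 14 (giving 378).
Largest index with value < 2016: n = 31 (giving 1891).
Indices 14 through 31: 18 terms.

18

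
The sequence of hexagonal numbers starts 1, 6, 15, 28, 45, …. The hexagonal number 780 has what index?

20

Set n(2n−1) = 780, giving 2n² − n − 780 = 0.
The discriminant is 1 + 8·780 = 6241, and √6241 = 79.
So n = (1 + 79) / 4 = 80/4 = 20.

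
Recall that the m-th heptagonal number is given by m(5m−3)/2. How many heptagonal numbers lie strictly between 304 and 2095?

The n-th heptagonal number is n(5n−3)/2.
Smallest index with value > 304: n = 12 (giving 342).
Largest index with value < 2095: n = 29 (giving 2059).
Indices 12 through 29: 18 terms.

18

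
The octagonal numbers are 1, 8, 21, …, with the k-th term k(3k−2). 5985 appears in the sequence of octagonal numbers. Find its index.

Set n(3n−2) = 5985, giving 3n² − 2n − 5985 = 0.
The discriminant is 4 + 12·5985 = 71824, and √71824 = 268.
So n = (2 + 268) / 6 = 270/6 = 45.
Check: 45·(3·45 − 2) = 5985. ✓

45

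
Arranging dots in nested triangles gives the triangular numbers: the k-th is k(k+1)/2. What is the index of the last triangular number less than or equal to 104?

Solve n(n+1)/2 ≤ 104 for integer n.
n = 13 gives 91 ≤ 104, while n = 14 gives 105 > 104; so the answer is index 13.

13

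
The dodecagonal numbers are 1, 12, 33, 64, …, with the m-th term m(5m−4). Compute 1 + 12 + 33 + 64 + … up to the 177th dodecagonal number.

Σ i(5i−4) = 5Σi² − 4Σi over i = 1..177.
Σi = 15753 and Σi² = 1864105.
5·1864105 − 4·15753 = 9257513.

9257513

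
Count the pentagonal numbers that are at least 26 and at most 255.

The n-th pentagonal number is n(3n−1)/2.
Smallest index with value ≥ 26: n = 5 (giving 35).
Largest index with value ≤ 255: n = 13 (giving 247).
Indices 5 through 13: 9 terms.

9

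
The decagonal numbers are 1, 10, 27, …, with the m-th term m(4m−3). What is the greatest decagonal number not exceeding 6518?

Solve n(4n−3) ≤ 6518 for integer n.
n = 40 gives 6280 ≤ 6518, while n = 41 gives 6601 > 6518; so the answer is 6280.

6280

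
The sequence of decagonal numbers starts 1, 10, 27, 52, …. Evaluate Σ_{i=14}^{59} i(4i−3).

272527

Σ i(4i−3) = 4Σi² − 3Σi over i = 14..59.
Σi = 1770 − 91 = 1679 and Σi² = 70210 − 819 = 69391.
4·69391 − 3·1679 = 272527.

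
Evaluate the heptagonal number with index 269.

The 269th heptagonal number is n(5n−3)/2 with n = 269.
269·(5·269 − 3)/2 = 269·1342/2 = 269·671 = 180499.

180499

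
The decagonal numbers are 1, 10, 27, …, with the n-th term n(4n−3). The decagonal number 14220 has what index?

60

Set n(4n−3) = 14220, giving 4n² − 3n − 14220 = 0.
The discriminant is 9 + 16·14220 = 227529, and √227529 = 477.
So n = (3 + 477) / 8 = 480/8 = 60.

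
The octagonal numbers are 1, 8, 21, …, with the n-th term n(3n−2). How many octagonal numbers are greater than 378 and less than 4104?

26

The n-th octagonal number is n(3n−2).
Smallest index with value > 378: n = 12 (giving 408).
Largest index with value < 4104: n = 37 (giving 4033).
Indices 12 through 37: 26 terms.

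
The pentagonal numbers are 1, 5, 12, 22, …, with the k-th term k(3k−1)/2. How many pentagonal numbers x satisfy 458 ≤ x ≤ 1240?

The n-th pentagonal number is n(3n−1)/2.
Smallest index with value ≥ 458: n = 18 (giving 477).
Largest index with value ≤ 1240: n = 28 (giving 1162).
Indices 18 through 28: 11 terms.

11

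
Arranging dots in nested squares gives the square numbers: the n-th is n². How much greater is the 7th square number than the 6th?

n² − (n−1)² = 2n − 1, so 7² − 6² = 2·7 − 1 = 13.

13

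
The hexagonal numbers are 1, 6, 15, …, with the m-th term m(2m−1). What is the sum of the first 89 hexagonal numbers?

Σ i(2i−1) = 2Σi² − Σi over i = 1..89.
Σi = 4005 and Σi² = 238965.
2·238965 − 1·4005 = 473925.

473925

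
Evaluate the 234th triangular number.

The 234th triangular number is n(n+1)/2 with n = 234.
234·235/2 = 54990/2 = 27495.

27495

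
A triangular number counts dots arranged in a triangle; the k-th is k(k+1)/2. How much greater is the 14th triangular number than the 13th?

Consecutive triangular numbers differ by n: T_{14} − T_{13} = 14.

14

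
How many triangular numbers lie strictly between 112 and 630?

The n-th triangular number is n(n+1)/2.
Smallest index with value > 112: n = 15 (giving 120).
Largest index with value < 630: n = 34 (giving 595).
Indices 15 through 34: 20 terms.

20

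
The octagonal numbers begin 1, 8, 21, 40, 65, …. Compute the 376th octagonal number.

423376

The 376th octagonal number is n(3n−2) with n = 376.
376·(3·376 − 2) = 376·1126 = 423376.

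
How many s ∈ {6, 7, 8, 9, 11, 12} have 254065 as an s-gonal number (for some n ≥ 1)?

1

s = 6: P(6, 356) = 253116 and P(6, 357) = 254541; 254065 is not s-gonal.
s = 7: P(7, 319) = 253924 and P(7, 320) = 255520; 254065 is not s-gonal.
s = 8: P(8, 291) = 253461 and P(8, 292) = 255208; 254065 is not s-gonal.
s = 9: P(9, 269) = 252591 and P(9, 270) = 254475; 254065 is not s-gonal.
s = 11: P(11, 238) = 254065. ✓
s = 12: P(12, 225) = 252225 and P(12, 226) = 254476; 254065 is not s-gonal.
Hits: s ∈ {11} → 1.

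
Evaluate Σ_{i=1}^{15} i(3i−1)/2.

1800

Σ i(3i−1)/2 = (3Σi² − Σi) / 2 over i = 1..15.
Σi = 120 and Σi² = 1240.
(3·1240 − 1·120) / 2 = 3600/2 = 1800.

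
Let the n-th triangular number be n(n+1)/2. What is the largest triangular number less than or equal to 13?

Solve n(n+1)/2 ≤ 13 for integer n.
n = 4 gives 10 ≤ 13, while n = 5 gives 15 > 13; so the answer is 10.

10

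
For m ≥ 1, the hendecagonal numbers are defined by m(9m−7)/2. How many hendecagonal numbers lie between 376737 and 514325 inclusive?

The n-th hendecagonal number is n(9n−7)/2.
Smallest index with value ≥ 376737: n = 290 (giving 377435).
Largest index with value ≤ 514325: n = 338 (giving 512915).
Indices 290 through 338: 49 terms.

49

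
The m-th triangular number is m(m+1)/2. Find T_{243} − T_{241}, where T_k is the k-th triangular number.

243·244/2 = 29646 and 241·242/2 = 29161.
Difference: 29646 − 29161 = 485.

485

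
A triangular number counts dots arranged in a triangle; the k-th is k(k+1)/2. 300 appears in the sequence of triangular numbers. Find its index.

24

Set n(n+1)/2 = 300, giving n² + n − 600 = 0.
So n = (-1 + 49) / 2 = 48/2 = 24.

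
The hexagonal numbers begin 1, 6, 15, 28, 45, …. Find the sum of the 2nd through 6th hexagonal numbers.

Σ i(2i−1) = 2Σi² − Σi over i = 2..6.
Σi = 21 − 1 = 20 and Σi² = 91 − 1 = 90.
2·90 − 1·20 = 160.

160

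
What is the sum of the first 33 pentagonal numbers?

18513

Σ i(3i−1)/2 = (3Σi² − Σi) / 2 over i = 1..33.
Σi = 561 and Σi² = 12529.
(3·12529 − 1·561) / 2 = 37026/2 = 18513.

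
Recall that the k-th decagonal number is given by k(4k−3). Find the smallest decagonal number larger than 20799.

Solve n(4n−3) > 20799 for integer n.
The largest n with value ≤ 20799 is 72 (since 20520 ≤ 20799 < 21097), so the first above is n = 73, value 21097.

21097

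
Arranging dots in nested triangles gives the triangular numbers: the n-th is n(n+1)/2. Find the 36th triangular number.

The 36th triangular number is n(n+1)/2 with n = 36.
36·37/2 = 1332/2 = 666.

666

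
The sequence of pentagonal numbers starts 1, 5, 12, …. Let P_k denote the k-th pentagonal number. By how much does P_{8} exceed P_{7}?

22

Consecutive pentagonal numbers differ by 3n − 2: here 3·8 − 2 = 22.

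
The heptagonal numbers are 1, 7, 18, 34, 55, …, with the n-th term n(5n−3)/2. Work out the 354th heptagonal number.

The 354th heptagonal number is n(5n−3)/2 with n = 354.
354·(5·354 − 3)/2 = 354·1767/2 = 312759.

312759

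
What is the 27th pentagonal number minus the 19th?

548

27·(3·27 − 1)/2 = 1080 and 19·(3·19 − 1)/2 = 532.
Difference: 1080 − 532 = 548.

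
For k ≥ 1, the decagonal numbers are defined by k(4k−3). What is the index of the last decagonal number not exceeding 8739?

Solve n(4n−3) ≤ 8739 for integer n.
n = 47 gives 8695 ≤ 8739, while n = 48 gives 9072 > 8739; so the answer is index 47.

47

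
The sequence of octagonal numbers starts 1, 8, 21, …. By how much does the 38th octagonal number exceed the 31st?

38·(3·38 − 2) = 4256 and 31·(3·31 − 2) = 2821.
Difference: 4256 − 2821 = 1435.

1435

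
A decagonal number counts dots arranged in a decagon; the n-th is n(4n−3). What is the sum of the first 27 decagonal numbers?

Σ i(4i−3) = 4Σi² − 3Σi over i = 1..27.
Σi = 378 and Σi² = 6930.
4·6930 − 3·378 = 26586.

26586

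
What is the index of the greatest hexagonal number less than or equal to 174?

9

Solve n(2n−1) ≤ 174 for integer n.
n = 9 gives 153 ≤ 174, while n = 10 gives 190 > 174; so the answer is index 9.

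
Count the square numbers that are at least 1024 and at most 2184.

15

The n-th square number is n².
Smallest index with value ≥ 1024: n = 32 (giving 1024).
Largest index with value ≤ 2184: n = 46 (giving 2116).
Indices 32 through 46: 15 terms.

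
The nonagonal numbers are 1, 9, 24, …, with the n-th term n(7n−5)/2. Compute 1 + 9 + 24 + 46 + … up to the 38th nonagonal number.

64714

Σ i(7i−5)/2 = (7Σi² − 5Σi) / 2 over i = 1..38.
Σi = 741 and Σi² = 19019.
(7·19019 − 5·741) / 2 = 129428/2 = 64714.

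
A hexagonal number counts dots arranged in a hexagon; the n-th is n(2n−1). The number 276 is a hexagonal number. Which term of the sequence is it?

12

Set n(2n−1) = 276, giving 2n² − n − 276 = 0.
The discriminant is 1 + 8·276 = 2209, and √2209 = 47.
So n = (1 + 47) / 4 = 48/4 = 12.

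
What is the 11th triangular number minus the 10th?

Consecutive triangular numbers differ by n: T_{11} − T_{10} = 11.

11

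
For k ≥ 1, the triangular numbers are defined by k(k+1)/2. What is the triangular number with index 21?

The 21st triangular number is n(n+1)/2 with n = 21.
21·22/2 = 462/2 = 231.

231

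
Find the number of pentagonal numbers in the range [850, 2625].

19

The n-th pentagonal number is n(3n−1)/2.
Smallest index with value ≥ 850: n = 24 (giving 852).
Largest index with value ≤ 2625: n = 42 (giving 2625).
Indices 24 through 42: 19 terms.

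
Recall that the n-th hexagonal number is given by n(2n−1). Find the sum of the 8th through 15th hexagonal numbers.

2108

Σ i(2i−1) = 2Σi² − Σi over i = 8..15.
Σi = 120 − 28 = 92 and Σi² = 1240 − 140 = 1100.
2·1100 − 1·92 = 2108.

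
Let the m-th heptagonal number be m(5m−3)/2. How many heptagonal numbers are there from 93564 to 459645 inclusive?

236

The n-th heptagonal number is n(5n−3)/2.
Smallest index with value ≥ 93564: n = 194 (giving 93799).
Largest index with value ≤ 459645: n = 429 (giving 459459).
Indices 194 through 429: 236 terms.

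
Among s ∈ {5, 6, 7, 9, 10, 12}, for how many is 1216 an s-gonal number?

2

s = 5: P(5, 28) = 1162 and P(5, 29) = 1247; 1216 is not s-gonal.
s = 6: P(6, 24) = 1128 and P(6, 25) = 1225; 1216 is not s-gonal.
s = 7: P(7, 22) = 1177 and P(7, 23) = 1288; 1216 is not s-gonal.
s = 9: P(9, 19) = 1216. ✓
s = 10: P(10, 17) = 1105 and P(10, 18) = 1242; 1216 is not s-gonal.
s = 12: P(12, 16) = 1216. ✓
Hits: s ∈ {9, 12} → 2.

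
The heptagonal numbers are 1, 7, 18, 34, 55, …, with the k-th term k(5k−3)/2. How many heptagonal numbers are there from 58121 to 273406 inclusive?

179

The n-th heptagonal number is n(5n−3)/2.
Smallest index with value ≥ 58121: n = 153 (giving 58293).
Largest index with value ≤ 273406: n = 331 (giving 273406).
Indices 153 through 331: 179 terms.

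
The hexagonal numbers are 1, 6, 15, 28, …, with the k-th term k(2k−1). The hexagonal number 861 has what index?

21

Set n(2n−1) = 861, giving 2n² − n − 861 = 0.
So n = (1 + 83) / 4 = 84/4 = 21.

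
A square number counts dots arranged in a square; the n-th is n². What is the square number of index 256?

256² = 65536.

65536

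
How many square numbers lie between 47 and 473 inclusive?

15

The n-th square number is n².
Smallest index with value ≥ 47: n = 7 (giving 49).
Largest index with value ≤ 473: n = 21 (giving 441).
Indices 7 through 21: 15 terms.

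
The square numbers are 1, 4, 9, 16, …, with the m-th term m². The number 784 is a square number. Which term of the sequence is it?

We need n² = 784, so n = √784 = 28.

28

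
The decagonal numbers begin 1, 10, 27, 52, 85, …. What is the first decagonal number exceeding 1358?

1387

Solve n(4n−3) > 1358 for integer n.
The largest n with value ≤ 1358 is 18 (since 1242 ≤ 1358 < 1387), so the first above is n = 19, value 1387.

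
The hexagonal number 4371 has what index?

Set n(2n−1) = 4371, giving 2n² − n − 4371 = 0.
So n = (1 + 187) / 4 = 188/4 = 47.

47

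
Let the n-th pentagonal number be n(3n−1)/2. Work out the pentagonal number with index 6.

51

6·(3·6 − 1)/2 = 6·17/2 = 51.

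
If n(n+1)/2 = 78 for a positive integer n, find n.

Set n(n+1)/2 = 78, giving n² + n − 156 = 0.
The discriminant is 1 + 8·78 = 625, and √625 = 25.
So n = (-1 + 25) / 2 = 24/2 = 12.
Check: 12·13/2 = 78. ✓

12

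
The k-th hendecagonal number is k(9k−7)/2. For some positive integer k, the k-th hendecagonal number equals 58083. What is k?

Set n(9n−7)/2 = 58083, giving 9n² − 7n − 116166 = 0.
The discriminant is 49 + 72·58083 = 4182025, and √4182025 = 2045.
So n = (7 + 2045) / 18 = 2052/18 = 114.
Check: 114·(9·114 − 7)/2 = 58083. ✓

114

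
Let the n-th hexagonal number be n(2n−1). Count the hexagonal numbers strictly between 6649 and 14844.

The n-th hexagonal number is n(2n−1).
Smallest index with value > 6649: n = 58 (giving 6670).
Largest index with value < 14844: n = 86 (giving 14706).
Indices 58 through 86: 29 terms.

29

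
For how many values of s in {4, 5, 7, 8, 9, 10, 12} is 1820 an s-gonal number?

1

s = 4: P(4, 42) = 1764 and P(4, 43) = 1849; 1820 is not s-gonal.
s = 5: P(5, 35) = 1820. ✓
s = 7: P(7, 27) = 1782 and P(7, 28) = 1918; 1820 is not s-gonal.
s = 8: P(8, 24) = 1680 and P(8, 25) = 1825; 1820 is not s-gonal.
s = 9: P(9, 23) = 1794 and P(9, 24) = 1956; 1820 is not s-gonal.
s = 10: P(10, 21) = 1701 and P(10, 22) = 1870; 1820 is not s-gonal.
s = 12: P(12, 19) = 1729 and P(12, 20) = 1920; 1820 is not s-gonal.
Hits: s ∈ {5} → 1.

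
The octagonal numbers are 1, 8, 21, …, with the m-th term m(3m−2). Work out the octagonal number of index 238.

The 238th octagonal number is n(3n−2) with n = 238.
238·(3·238 − 2) = 238·712 = 169456.

169456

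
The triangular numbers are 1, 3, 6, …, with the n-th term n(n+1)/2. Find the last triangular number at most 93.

91

Solve n(n+1)/2 ≤ 93 for integer n.
n = 13 gives 91 ≤ 93, while n = 14 gives 105 > 93; so the answer is 91.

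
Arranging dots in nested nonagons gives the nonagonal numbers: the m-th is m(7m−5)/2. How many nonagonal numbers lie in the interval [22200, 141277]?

122

The n-th nonagonal number is n(7n−5)/2.
Smallest index with value ≥ 22200: n = 80 (giving 22200).
Largest index with value ≤ 141277: n = 201 (giving 140901).
Indices 80 through 201: 122 terms.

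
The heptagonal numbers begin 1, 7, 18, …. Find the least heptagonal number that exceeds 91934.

92833

Solve n(5n−3)/2 > 91934 for integer n.
The largest n with value ≤ 91934 is 192 (since 91872 ≤ 91934 < 92833), so the first above is n = 193, value 92833.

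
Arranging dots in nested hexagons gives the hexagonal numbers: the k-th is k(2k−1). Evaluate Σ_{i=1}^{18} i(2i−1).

4047

Σ i(2i−1) = 2Σi² − Σi over i = 1..18.
Σi = 171 and Σi² = 2109.
2·2109 − 1·171 = 4047.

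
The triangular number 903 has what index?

42

Set n(n+1)/2 = 903, giving n² + n − 1806 = 0.
So n = (-1 + 85) / 2 = 84/2 = 42.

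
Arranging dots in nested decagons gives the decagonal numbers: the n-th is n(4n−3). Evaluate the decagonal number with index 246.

241326

The 246th decagonal number is n(4n−3) with n = 246.
246·(4·246 − 3) = 246·981 = 241326.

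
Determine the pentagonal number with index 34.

The 34th pentagonal number is n(3n−1)/2 with n = 34.
34·(3·34 − 1)/2 = 34·101/2 = 1717.

1717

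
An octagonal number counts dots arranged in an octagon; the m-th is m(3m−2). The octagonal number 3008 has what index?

Set n(3n−2) = 3008, giving 3n² − 2n − 3008 = 0.
The discriminant is 4 + 12·3008 = 36100, and √36100 = 190.
So n = (2 + 190) / 6 = 192/6 = 32.
Check: 32·(3·32 − 2) = 3008. ✓

32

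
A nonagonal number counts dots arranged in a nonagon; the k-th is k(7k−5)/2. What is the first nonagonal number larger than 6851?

Solve n(7n−5)/2 > 6851 for integer n.
The largest n with value ≤ 6851 is 44 (since 6666 ≤ 6851 < 6975), so the first above is n = 45, value 6975.

6975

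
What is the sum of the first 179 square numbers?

1927830

Σ_{i=1}^{179} i² = 179·180·359/6 = 1927830.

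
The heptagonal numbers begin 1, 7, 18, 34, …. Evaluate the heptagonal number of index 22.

1177

22·(5·22 − 3)/2 = 22·107/2 = 1177.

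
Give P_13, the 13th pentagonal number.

The 13th pentagonal number is n(3n−1)/2 with n = 13.
13·(3·13 − 1)/2 = 13·38/2 = 13·19 = 247.

247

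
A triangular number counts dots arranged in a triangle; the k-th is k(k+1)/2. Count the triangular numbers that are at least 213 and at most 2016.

43

The n-th triangular number is n(n+1)/2.
Smallest index with value ≥ 213: n = 21 (giving 231).
Largest index with value ≤ 2016: n = 63 (giving 2016).
Indices 21 through 63: 43 terms.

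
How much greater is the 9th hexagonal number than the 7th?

9·(2·9 − 1) = 153 and 7·(2·7 − 1) = 91.
Difference: 153 − 91 = 62.

62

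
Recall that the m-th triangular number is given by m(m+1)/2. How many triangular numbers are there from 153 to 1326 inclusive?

35

The n-th triangular number is n(n+1)/2.
Smallest index with value ≥ 153: n = 17 (giving 153).
Largest index with value ≤ 1326: n = 51 (giving 1326).
Indices 17 through 51: 35 terms.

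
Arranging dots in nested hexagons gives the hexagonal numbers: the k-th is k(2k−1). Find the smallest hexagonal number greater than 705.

Solve n(2n−1) > 705 for integer n.
The largest n with value ≤ 705 is 19 (since 703 ≤ 705 < 780), so the first above is n = 20, value 780.

780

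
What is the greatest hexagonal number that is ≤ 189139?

Solve n(2n−1) ≤ 189139 for integer n.
n = 307 gives 188191 ≤ 189139, while n = 308 gives 189420 > 189139; so the answer is 188191.

188191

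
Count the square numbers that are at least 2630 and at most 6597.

30

The n-th square number is n².
Smallest index with value ≥ 2630: n = 52 (giving 2704).
Largest index with value ≤ 6597: n = 81 (giving 6561).
Indices 52 through 81: 30 terms.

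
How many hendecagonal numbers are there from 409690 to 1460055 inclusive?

268

The n-th hendecagonal number is n(9n−7)/2.
Smallest index with value ≥ 409690: n = 303 (giving 412080).
Largest index with value ≤ 1460055: n = 570 (giving 1460055).
Indices 303 through 570: 268 terms.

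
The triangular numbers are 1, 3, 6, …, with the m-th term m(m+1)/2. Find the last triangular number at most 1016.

Solve n(n+1)/2 ≤ 1016 for integer n.
n = 44 gives 990 ≤ 1016, while n = 45 gives 1035 > 1016; so the answer is 990.

990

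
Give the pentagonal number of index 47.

The 47th pentagonal number is n(3n−1)/2 with n = 47.
47·(3·47 − 1)/2 = 47·140/2 = 47·70 = 3290.

3290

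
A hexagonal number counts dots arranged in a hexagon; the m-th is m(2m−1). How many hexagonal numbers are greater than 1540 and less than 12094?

The n-th hexagonal number is n(2n−1).
Smallest index with value > 1540: n = 29 (giving 1653).
Largest index with value < 12094: n = 78 (giving 12090).
Indices 29 through 78: 50 terms.

50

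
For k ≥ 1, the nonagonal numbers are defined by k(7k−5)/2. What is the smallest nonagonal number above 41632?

Solve n(7n−5)/2 > 41632 for integer n.
The largest n with value ≤ 41632 is 109 (since 41311 ≤ 41632 < 42075), so the first above is n = 110, value 42075.

42075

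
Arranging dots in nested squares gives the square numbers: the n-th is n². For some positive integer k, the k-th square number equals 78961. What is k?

We need n² = 78961, so n = √78961 = 281.

281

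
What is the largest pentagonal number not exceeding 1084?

1080

Solve n(3n−1)/2 ≤ 1084 for integer n.
n = 27 gives 1080 ≤ 1084, while n = 28 gives 1162 > 1084; so the answer is 1080.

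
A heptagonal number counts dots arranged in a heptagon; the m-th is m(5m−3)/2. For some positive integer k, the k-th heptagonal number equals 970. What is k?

20

Set n(5n−3)/2 = 970, giving 5n² − 3n − 1940 = 0.
The discriminant is 9 + 40·970 = 38809, and √38809 = 197.
So n = (3 + 197) / 10 = 200/10 = 20.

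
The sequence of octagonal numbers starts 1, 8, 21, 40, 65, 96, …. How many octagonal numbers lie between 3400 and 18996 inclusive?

The n-th octagonal number is n(3n−2).
Smallest index with value ≥ 3400: n = 34 (giving 3400).
Largest index with value ≤ 18996: n = 79 (giving 18565).
Indices 34 through 79: 46 terms.

46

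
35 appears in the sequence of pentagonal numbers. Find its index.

5

Set n(3n−1)/2 = 35, giving 3n² − n − 70 = 0.
So n = (1 + 29) / 6 = 30/6 = 5.
Check: 5·(3·5 − 1)/2 = 35. ✓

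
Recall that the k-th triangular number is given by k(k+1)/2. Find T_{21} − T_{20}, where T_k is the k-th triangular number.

21

Consecutive triangular numbers differ by n: T_{21} − T_{20} = 21.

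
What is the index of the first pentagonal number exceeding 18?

Solve n(3n−1)/2 > 18 for integer n.
The largest n with value ≤ 18 is 3 (since 12 ≤ 18 < 22), so the first above is n = 4, value 22.

4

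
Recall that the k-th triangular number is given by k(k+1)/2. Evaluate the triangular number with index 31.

The 31st triangular number is n(n+1)/2 with n = 31.
31·32/2 = 992/2 = 496.

496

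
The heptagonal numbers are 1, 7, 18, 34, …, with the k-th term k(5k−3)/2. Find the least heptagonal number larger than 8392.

8614

Solve n(5n−3)/2 > 8392 for integer n.
The largest n with value ≤ 8392 is 58 (since 8323 ≤ 8392 < 8614), so the first above is n = 59, value 8614.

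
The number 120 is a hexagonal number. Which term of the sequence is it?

Set n(2n−1) = 120, giving 2n² − n − 120 = 0.
So n = (1 + 31) / 4 = 32/4 = 8.
Check: 8·(2·8 − 1) = 120. ✓

8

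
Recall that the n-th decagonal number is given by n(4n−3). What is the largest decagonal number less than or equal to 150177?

149962

Solve n(4n−3) ≤ 150177 for integer n.
n = 194 gives 149962 ≤ 150177, while n = 195 gives 151515 > 150177; so the answer is 149962.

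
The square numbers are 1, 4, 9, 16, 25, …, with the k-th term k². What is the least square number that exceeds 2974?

Solve n² > 2974 for integer n.
The largest n with value ≤ 2974 is 54 (since 2916 ≤ 2974 < 3025), so the first above is n = 55, value 3025.

3025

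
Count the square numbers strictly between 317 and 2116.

28

The n-th square number is n².
Smallest index with value > 317: n = 18 (giving 324).
Largest index with value < 2116: n = 45 (giving 2025).
Indices 18 through 45: 28 terms.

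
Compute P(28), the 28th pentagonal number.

1162

The 28th pentagonal number is n(3n−1)/2 with n = 28.
28·(3·28 − 1)/2 = 28·83/2 = 1162.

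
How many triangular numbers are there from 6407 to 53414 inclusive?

214

The n-th triangular number is n(n+1)/2.
Smallest index with value ≥ 6407: n = 113 (giving 6441).
Largest index with value ≤ 53414: n = 326 (giving 53301).
Indices 113 through 326: 214 terms.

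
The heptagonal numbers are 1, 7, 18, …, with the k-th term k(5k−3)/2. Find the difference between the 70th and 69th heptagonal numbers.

Consecutive heptagonal numbers differ by 5n − 4: here 5·70 − 4 = 346.

346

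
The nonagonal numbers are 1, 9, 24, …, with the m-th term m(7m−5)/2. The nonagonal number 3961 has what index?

Set n(7n−5)/2 = 3961, giving 7n² − 5n − 7922 = 0.
The discriminant is 25 + 56·3961 = 221841, and √221841 = 471.
So n = (5 + 471) / 14 = 476/14 = 34.

34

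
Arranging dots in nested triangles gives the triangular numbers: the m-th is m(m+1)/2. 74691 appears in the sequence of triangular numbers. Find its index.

Set n(n+1)/2 = 74691, giving n² + n − 149382 = 0.
The discriminant is 1 + 8·74691 = 597529, and √597529 = 773.
So n = (-1 + 773) / 2 = 772/2 = 386.

386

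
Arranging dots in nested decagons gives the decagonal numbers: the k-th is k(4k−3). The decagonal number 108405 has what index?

165

Set n(4n−3) = 108405, giving 4n² − 3n − 108405 = 0.
The discriminant is 9 + 16·108405 = 1734489, and √1734489 = 1317.
So n = (3 + 1317) / 8 = 1320/8 = 165.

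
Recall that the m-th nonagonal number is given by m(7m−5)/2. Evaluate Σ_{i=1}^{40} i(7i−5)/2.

Σ i(7i−5)/2 = (7Σi² − 5Σi) / 2 over i = 1..40.
Σi = 820 and Σi² = 22140.
(7·22140 − 5·820) / 2 = 150880/2 = 75440.

75440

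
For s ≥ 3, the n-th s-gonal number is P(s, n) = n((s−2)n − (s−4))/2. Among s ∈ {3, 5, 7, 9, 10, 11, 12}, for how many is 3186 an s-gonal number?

2

s = 3: P(3, 79) = 3160 and P(3, 80) = 3240; 3186 is not s-gonal.
s = 5: P(5, 46) = 3151 and P(5, 47) = 3290; 3186 is not s-gonal.
s = 7: P(7, 36) = 3186. ✓
s = 9: P(9, 30) = 3075 and P(9, 31) = 3286; 3186 is not s-gonal.
s = 10: P(10, 28) = 3052 and P(10, 29) = 3277; 3186 is not s-gonal.
s = 11: P(11, 27) = 3186. ✓
s = 12: P(12, 25) = 3025 and P(12, 26) = 3276; 3186 is not s-gonal.
Hits: s ∈ {7, 11} → 2.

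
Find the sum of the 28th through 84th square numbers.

Σ_{i=28}^{84} i² = 201110 − 6930 = 194180.

194180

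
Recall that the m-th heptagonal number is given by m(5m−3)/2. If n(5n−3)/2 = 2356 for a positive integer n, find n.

Set n(5n−3)/2 = 2356, giving 5n² − 3n − 4712 = 0.
So n = (3 + 307) / 10 = 310/10 = 31.
Check: 31·(5·31 − 3)/2 = 2356. ✓

31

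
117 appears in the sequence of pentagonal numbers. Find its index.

9

Set n(3n−1)/2 = 117, giving 3n² − n − 234 = 0.
So n = (1 + 53) / 6 = 54/6 = 9.
Check: 9·(3·9 − 1)/2 = 117. ✓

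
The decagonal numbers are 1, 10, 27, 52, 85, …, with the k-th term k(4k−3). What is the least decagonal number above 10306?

10660

Solve n(4n−3) > 10306 for integer n.
The largest n with value ≤ 10306 is 51 (since 10251 ≤ 10306 < 10660), so the first above is n = 52, value 10660.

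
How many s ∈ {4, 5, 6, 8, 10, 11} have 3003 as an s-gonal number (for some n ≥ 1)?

s = 4: P(4, 54) = 2916 and P(4, 55) = 3025; 3003 is not s-gonal.
s = 5: P(5, 44) = 2882 and P(5, 45) = 3015; 3003 is not s-gonal.
s = 6: P(6, 39) = 3003. ✓
s = 8: P(8, 31) = 2821 and P(8, 32) = 3008; 3003 is not s-gonal.
s = 10: P(10, 27) = 2835 and P(10, 28) = 3052; 3003 is not s-gonal.
s = 11: P(11, 26) = 2951 and P(11, 27) = 3186; 3003 is not s-gonal.
Hits: s ∈ {6} → 1.

1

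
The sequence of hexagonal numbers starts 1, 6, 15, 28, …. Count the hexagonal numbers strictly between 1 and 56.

4

The n-th hexagonal number is n(2n−1).
Smallest index with value > 1: n = 2 (giving 6).
Largest index with value < 56: n = 5 (giving 45).
Indices 2 through 5: 4 terms.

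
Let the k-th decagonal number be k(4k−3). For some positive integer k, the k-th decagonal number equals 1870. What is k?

22

Set n(4n−3) = 1870, giving 4n² − 3n − 1870 = 0.
So n = (3 + 173) / 8 = 176/8 = 22.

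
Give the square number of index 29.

841

The 29th square number is n² with n = 29.
29² = 841.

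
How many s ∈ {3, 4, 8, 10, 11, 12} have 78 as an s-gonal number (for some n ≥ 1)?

s = 3: P(3, 12) = 78. ✓
s = 4: P(4, 8) = 64 and P(4, 9) = 81; 78 is not s-gonal.
s = 8: P(8, 5) = 65 and P(8, 6) = 96; 78 is not s-gonal.
s = 10: P(10, 4) = 52 and P(10, 5) = 85; 78 is not s-gonal.
s = 11: P(11, 4) = 58 and P(11, 5) = 95; 78 is not s-gonal.
s = 12: P(12, 4) = 64 and P(12, 5) = 105; 78 is not s-gonal.
Hits: s ∈ {3} → 1.

1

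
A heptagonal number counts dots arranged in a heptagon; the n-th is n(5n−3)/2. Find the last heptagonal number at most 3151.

3010

Solve n(5n−3)/2 ≤ 3151 for integer n.
n = 35 gives 3010 ≤ 3151, while n = 36 gives 3186 > 3151; so the answer is 3010.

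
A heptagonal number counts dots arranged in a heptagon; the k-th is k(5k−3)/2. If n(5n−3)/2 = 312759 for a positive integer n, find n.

Set n(5n−3)/2 = 312759, giving 5n² − 3n − 625518 = 0.
The discriminant is 9 + 40·312759 = 12510369, and √12510369 = 3537.
So n = (3 + 3537) / 10 = 3540/10 = 354.
Check: 354·(5·354 − 3)/2 = 312759. ✓

354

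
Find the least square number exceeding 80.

81

Solve n² > 80 for integer n.
The largest n with value ≤ 80 is 8 (since 64 ≤ 80 < 81), so the first above is n = 9, value 81.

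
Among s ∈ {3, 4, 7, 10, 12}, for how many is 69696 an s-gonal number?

s = 3: P(3, 372) = 69378 and P(3, 373) = 69751; 69696 is not s-gonal.
s = 4: P(4, 264) = 69696. ✓
s = 7: P(7, 167) = 69472 and P(7, 168) = 70308; 69696 is not s-gonal.
s = 10: P(10, 132) = 69300 and P(10, 133) = 70357; 69696 is not s-gonal.
s = 12: P(12, 118) = 69148 and P(12, 119) = 70329; 69696 is not s-gonal.
Hits: s ∈ {4} → 1.

1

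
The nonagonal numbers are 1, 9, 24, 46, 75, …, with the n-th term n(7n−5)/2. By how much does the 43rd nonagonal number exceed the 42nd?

295

Consecutive nonagonal numbers differ by 7n − 6: here 7·43 − 6 = 295.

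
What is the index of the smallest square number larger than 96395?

Solve n² > 96395 for integer n.
The largest n with value ≤ 96395 is 310 (since 96100 ≤ 96395 < 96721), so the first above is n = 311, value 96721.

311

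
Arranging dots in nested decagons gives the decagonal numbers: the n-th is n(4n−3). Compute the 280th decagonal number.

312760

280·(4·280 − 3) = 280·1117 = 312760.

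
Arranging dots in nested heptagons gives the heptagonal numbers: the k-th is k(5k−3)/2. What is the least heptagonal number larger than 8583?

Solve n(5n−3)/2 > 8583 for integer n.
The largest n with value ≤ 8583 is 58 (since 8323 ≤ 8583 < 8614), so the first above is n = 59, value 8614.

8614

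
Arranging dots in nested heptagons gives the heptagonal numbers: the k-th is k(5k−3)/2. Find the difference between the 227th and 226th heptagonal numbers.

Consecutive heptagonal numbers differ by 5n − 4: here 5·227 − 4 = 1131.

1131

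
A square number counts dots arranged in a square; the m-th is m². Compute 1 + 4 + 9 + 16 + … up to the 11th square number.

Σ_{i=1}^{11} i² = 11·12·23/6 = 506.

506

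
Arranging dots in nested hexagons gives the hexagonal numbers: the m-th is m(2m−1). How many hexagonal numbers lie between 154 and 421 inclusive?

5

The n-th hexagonal number is n(2n−1).
Smallest index with value ≥ 154: n = 10 (giving 190).
Largest index with value ≤ 421: n = 14 (giving 378).
Indices 10 through 14: 5 terms.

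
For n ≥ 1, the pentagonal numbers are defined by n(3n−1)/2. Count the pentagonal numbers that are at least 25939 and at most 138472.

173

The n-th pentagonal number is n(3n−1)/2.
Smallest index with value ≥ 25939: n = 132 (giving 26070).
Largest index with value ≤ 138472: n = 304 (giving 138472).
Indices 132 through 304: 173 terms.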